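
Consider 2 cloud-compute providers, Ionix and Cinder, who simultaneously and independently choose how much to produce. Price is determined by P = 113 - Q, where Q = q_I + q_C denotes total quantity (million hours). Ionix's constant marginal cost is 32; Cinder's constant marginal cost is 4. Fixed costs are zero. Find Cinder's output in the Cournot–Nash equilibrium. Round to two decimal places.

45.67

Ionix's profit: π_I = (113 - Q)q_I - (32q_I). Setting ∂π_I/∂q_I = 0: 81 - 2q_I - (q_C) = 0.
Cinder's profit: π_C = (113 - Q)q_C - (4q_C). Setting ∂π_C/∂q_C = 0: 109 - 2q_C - (q_I) = 0.
So q_I = (81 - q_C)/2 and q_C = (109 - q_I)/2.
Solving the pair: q_I = 53/3, q_C = 137/3.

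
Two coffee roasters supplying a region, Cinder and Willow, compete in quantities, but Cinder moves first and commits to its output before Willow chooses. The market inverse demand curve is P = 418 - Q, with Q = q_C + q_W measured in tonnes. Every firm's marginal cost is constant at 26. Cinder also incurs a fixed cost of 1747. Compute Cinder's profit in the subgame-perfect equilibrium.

Solve by backward induction. Given q_C, the follower Willow maximises π_W = (418 - q_C - q_W)q_W - 26q_W.
Follower FOC: 392 - q_C - 2q_W = 0, so q_W(q_C) = (392 - q_C)/2.
Cinder substitutes q_W(q_C) into its own profit: π_C = q_C(418 - q_C - (392 - q_C)/2) - 26q_C = (222 - (1/2)q_C)q_C - 26q_C.
Leader FOC: 196 - q_C = 0, so q_C = 196.
Then q_W = (392 - 196)/2 = 98.
Price P = 418 - 294 = 124.
Cinder's profit: (124 - 26)·196 - 1747 = 17461.

17461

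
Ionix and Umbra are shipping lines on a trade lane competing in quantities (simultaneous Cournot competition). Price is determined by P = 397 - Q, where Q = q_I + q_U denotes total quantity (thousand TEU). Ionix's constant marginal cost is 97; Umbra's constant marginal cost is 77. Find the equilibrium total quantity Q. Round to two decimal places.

Ionix's profit: π_I = (397 - Q)q_I - (97q_I). Setting ∂π_I/∂q_I = 0: 300 - 2q_I - (q_U) = 0.
Umbra's profit: π_U = (397 - Q)q_U - (77q_U). Setting ∂π_U/∂q_U = 0: 320 - 2q_U - (q_I) = 0.
So q_I = (300 - q_U)/2 and q_U = (320 - q_I)/2.
Substituting one into the other gives q_I = 280/3 and q_U = 340/3.
Total output Q = 280/3 + 340/3 = 620/3.

206.67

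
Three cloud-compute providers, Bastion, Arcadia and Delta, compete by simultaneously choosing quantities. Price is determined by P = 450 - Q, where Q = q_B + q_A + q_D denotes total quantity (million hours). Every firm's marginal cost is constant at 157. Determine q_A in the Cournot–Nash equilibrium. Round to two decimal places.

A representative firm's profit is π_i = q_i(450 - Q) - 157q_i.
First-order condition (treating rivals' output as given): 293 - 2q_i - Σ_{j≠i} q_j = 0.
By symmetry each firm produces the same amount; substituting Σ_{j≠i} q_j = 2q_i yields q_i = 293/4.

73.25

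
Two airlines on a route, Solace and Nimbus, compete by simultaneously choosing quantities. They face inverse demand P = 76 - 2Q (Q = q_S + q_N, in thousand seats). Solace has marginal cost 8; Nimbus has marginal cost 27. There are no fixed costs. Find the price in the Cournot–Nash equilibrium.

37

Solace's profit: π_S = (76 - 2Q)q_S - (8q_S). Setting ∂π_S/∂q_S = 0: 68 - 4q_S - 2(q_N) = 0.
Nimbus's first-order condition: 49 - 4q_N - 2(q_S) = 0.
So q_S = (68 - 2q_N)/4 and q_N = (49 - 2q_S)/4.
Solving the pair: q_S = 29/2, q_N = 5.
Total output Q = 39/2, so price P = 76 - 2·(39/2) = 37.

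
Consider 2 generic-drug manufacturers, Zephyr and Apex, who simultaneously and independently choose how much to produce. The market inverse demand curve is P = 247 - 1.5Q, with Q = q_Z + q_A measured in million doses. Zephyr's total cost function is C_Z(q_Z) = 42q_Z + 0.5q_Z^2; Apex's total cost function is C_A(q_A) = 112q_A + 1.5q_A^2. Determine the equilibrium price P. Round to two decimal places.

160.10

Zephyr's profit: π_Z = (247 - 1.5Q)q_Z - (42q_Z + (1/2)q_Z²). Setting ∂π_Z/∂q_Z = 0: 205 - 4q_Z - (3/2)(q_A) = 0.
Apex's first-order condition: 135 - 6q_A - (3/2)(q_Z) = 0.
Rearranging gives the reaction functions q_Z = (205 - (3/2)q_A)/4 and q_A = (135 - (3/2)q_Z)/6.
Substituting one into the other gives q_Z = 1370/29 and q_A = 310/29.
Total output Q = 1680/29, so price P = 247 - (3/2)·(1680/29) = 160.1034.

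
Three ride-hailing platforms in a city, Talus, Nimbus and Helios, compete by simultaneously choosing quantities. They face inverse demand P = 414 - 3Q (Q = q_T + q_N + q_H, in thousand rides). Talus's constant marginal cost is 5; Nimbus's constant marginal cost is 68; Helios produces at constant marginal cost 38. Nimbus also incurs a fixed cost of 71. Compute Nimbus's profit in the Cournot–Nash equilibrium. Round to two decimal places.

Talus's profit: π_T = (414 - 3Q)q_T - (5q_T). Setting ∂π_T/∂q_T = 0: 409 - 6q_T - 3(q_N + q_H) = 0.
Nimbus's first-order condition: 346 - 6q_N - 3(q_T + q_H) = 0.
Helios's profit: π_H = (414 - 3Q)q_H - (38q_H). Setting ∂π_H/∂q_H = 0: 376 - 6q_H - 3(q_T + q_N) = 0.
Summing all 3 equations gives 1131 − 12Q = 0, hence Q = 377/4.
Back-substituting: q_T = (409 − 1131/4)/3 = 505/12, q_N = (346 − 1131/4)/3 = 253/12, q_H = (376 − 1131/4)/3 = 373/12.
Price P = 414 - 3·(377/4) = 525/4.
Nimbus's profit: (525/4 - 68)·(253/12) - 71 = 1262.5208.

1262.52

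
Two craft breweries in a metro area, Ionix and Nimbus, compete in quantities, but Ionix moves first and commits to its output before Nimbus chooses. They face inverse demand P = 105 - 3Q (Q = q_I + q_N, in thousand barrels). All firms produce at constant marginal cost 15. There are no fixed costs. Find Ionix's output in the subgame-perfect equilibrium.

Solve by backward induction. Given q_I, the follower Nimbus maximises π_N = (105 - 3q_I - 3q_N)q_N - 15q_N.
Setting the follower's marginal profit to zero, 90 - 3q_I - 6q_N = 0, i.e. q_N = (90 - 3q_I)/6.
The leader anticipates this reaction. Substituting into P = 105 - 3Q gives P = 60 - (3/2)q_I, so π_I = (60 - (3/2)q_I)q_I - 15q_I.
Leader FOC: 45 - 3q_I = 0, so q_I = 15.
Then q_N = (90 - 3·15)/6 = 15/2.

15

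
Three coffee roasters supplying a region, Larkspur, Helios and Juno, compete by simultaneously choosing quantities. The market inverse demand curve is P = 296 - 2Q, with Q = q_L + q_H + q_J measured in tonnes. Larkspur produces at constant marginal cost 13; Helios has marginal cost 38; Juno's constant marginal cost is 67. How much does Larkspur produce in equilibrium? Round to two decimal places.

45.25

Larkspur's profit: π_L = (296 - 2Q)q_L - (13q_L). Setting ∂π_L/∂q_L = 0: 283 - 4q_L - 2(q_H + q_J) = 0.
Helios's profit: π_H = (296 - 2Q)q_H - (38q_H). Setting ∂π_H/∂q_H = 0: 258 - 4q_H - 2(q_L + q_J) = 0.
Juno's profit: π_J = (296 - 2Q)q_J - (67q_J). Setting ∂π_J/∂q_J = 0: 229 - 4q_J - 2(q_L + q_H) = 0.
Adding the 3 first-order conditions: 770 − 8Q = 0, so Q = 385/4.
Back-substituting: q_L = (283 − 385/2)/2 = 181/4, q_H = (258 − 385/2)/2 = 131/4, q_J = (229 − 385/2)/2 = 73/4.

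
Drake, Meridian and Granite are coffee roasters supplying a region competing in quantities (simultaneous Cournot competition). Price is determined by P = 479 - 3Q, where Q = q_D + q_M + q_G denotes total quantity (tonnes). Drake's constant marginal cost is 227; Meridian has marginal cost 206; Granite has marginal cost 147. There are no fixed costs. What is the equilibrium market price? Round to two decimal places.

264.75

Drake's profit: π_D = (479 - 3Q)q_D - (227q_D). Setting ∂π_D/∂q_D = 0: 252 - 6q_D - 3(q_M + q_G) = 0.
Meridian's profit: π_M = (479 - 3Q)q_M - (206q_M). Setting ∂π_M/∂q_M = 0: 273 - 6q_M - 3(q_D + q_G) = 0.
Granite's profit: π_G = (479 - 3Q)q_G - (147q_G). Setting ∂π_G/∂q_G = 0: 332 - 6q_G - 3(q_D + q_M) = 0.
Adding the 3 conditions: 857 − 6Q − 6Q = 0, i.e. Q = 857/12.
Back-substituting: q_D = (252 − 857/4)/3 = 151/12, q_M = (273 − 857/4)/3 = 235/12, q_G = (332 − 857/4)/3 = 157/4.
Total output Q = 857/12, so price P = 479 - 3·(857/12) = 1059/4.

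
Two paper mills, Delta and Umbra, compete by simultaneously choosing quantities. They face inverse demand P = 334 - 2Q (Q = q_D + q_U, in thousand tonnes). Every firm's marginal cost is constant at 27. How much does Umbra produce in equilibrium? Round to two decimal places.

Each firm earns π_i = (334 - 2Q)q_i - 27q_i.
Setting ∂π_i/∂q_i = 0 with rivals' quantities fixed: 307 - 4q_i - 2q_j = 0.
With identical firms every q_j equals q_i, so q_j = q_i and 307 = 6q_i, giving q_i = 307/6.

51.17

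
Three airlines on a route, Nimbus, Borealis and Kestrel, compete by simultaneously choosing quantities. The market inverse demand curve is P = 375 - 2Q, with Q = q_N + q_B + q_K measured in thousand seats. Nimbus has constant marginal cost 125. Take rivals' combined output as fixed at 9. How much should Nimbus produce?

58

With rivals' combined output fixed at 9, Nimbus's profit is π_N = (375 - 2·9 - 2q_N)q_N - (125q_N) = (357 - 2q_N)q_N - (125q_N).
∂π_N/∂q_N = 232 - 4q_N = 0, so q_N = 58.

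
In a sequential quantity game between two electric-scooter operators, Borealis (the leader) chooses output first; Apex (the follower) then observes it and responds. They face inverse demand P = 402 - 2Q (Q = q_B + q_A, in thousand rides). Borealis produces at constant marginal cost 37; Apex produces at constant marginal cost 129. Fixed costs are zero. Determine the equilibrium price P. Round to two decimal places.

Solve by backward induction. Given q_B, the follower Apex maximises π_A = (402 - 2q_B - 2q_A)q_A - 129q_A.
∂π_A/∂q_A = 273 - 2q_B - 4q_A = 0 gives the reaction function q_A = (273 - 2q_B)/4.
Borealis substitutes q_A(q_B) into its own profit: π_B = q_B(402 - 2q_B - (273 - 2q_B)/2) - 37q_B = (531/2 - q_B)q_B - 37q_B.
The leader's first-order condition 457/2 - 2q_B = 0 yields q_B = 457/4.
Then q_A = (273 - 2·(457/4))/4 = 89/8.
Total output Q = 1003/8, so price P = 402 - 2·(1003/8) = 605/4.

151.25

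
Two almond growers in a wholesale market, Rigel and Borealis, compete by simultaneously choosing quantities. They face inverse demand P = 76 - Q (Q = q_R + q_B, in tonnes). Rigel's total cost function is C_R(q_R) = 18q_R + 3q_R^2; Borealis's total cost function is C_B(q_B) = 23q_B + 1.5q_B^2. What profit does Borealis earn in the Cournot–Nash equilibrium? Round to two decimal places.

Rigel's profit: π_R = (76 - Q)q_R - (18q_R + 3q_R²). Setting ∂π_R/∂q_R = 0: 58 - 8q_R - (q_B) = 0.
Borealis's profit: π_B = (76 - Q)q_B - (23q_B + (3/2)q_B²). Setting ∂π_B/∂q_B = 0: 53 - 5q_B - (q_R) = 0.
So q_R = (58 - q_B)/8 and q_B = (53 - q_R)/5.
Solving the pair: q_R = 79/13, q_B = 122/13.
Price P = 76 - 201/13 = 787/13.
Borealis's profit: (787/13)·(122/13) - 23·(122/13) - (3/2)(122/13)² = 220.1775.

220.18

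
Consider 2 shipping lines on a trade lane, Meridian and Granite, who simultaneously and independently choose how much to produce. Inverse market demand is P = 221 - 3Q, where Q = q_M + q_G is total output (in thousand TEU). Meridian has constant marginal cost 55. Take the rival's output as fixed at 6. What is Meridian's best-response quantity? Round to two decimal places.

24.67

With the rival's output fixed at 6, Meridian's profit is π_M = (221 - 3·6 - 3q_M)q_M - (55q_M) = (203 - 3q_M)q_M - (55q_M).
∂π_M/∂q_M = 148 - 6q_M = 0, so q_M = 74/3.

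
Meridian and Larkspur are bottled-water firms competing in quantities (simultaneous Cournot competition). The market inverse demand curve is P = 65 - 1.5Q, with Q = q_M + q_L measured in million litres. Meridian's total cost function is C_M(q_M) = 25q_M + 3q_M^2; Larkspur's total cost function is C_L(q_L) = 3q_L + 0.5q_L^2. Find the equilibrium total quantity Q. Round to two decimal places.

16.74

Meridian's profit: π_M = (65 - 1.5Q)q_M - (25q_M + 3q_M²). Setting ∂π_M/∂q_M = 0: 40 - 9q_M - (3/2)(q_L) = 0.
Larkspur's first-order condition: 62 - 4q_L - (3/2)(q_M) = 0.
Rearranging gives the reaction functions q_M = (40 - (3/2)q_L)/9 and q_L = (62 - (3/2)q_M)/4.
Solving the pair: q_M = 268/135, q_L = 664/45.
Total output Q = 268/135 + 664/45 = 452/27.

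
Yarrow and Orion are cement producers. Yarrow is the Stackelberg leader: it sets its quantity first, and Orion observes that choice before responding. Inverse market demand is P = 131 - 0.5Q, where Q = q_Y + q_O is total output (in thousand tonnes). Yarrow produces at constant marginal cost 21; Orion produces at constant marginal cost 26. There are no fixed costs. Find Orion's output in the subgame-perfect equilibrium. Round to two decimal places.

The follower Orion best-responds to any q_Y: π_O = (131 - 0.5Q)q_O - 26q_O.
∂π_O/∂q_O = 105 - (1/2)q_Y - q_O = 0 gives the reaction function q_O = (105 - (1/2)q_Y).
Yarrow substitutes q_O(q_Y) into its own profit: π_Y = q_Y(131 - (1/2)q_Y - (105 - (1/2)q_Y)/2) - 21q_Y = (157/2 - (1/4)q_Y)q_Y - 21q_Y.
Leader FOC: 115/2 - (1/2)q_Y = 0, so q_Y = 115.
Then q_O = (105 - (1/2)·115) = 95/2.

47.50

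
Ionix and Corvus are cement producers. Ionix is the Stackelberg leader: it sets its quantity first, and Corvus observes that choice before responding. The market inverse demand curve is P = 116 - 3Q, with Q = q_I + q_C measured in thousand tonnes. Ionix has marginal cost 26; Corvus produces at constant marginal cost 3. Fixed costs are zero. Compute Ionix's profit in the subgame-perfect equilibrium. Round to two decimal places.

Solve by backward induction. Given q_I, the follower Corvus maximises π_C = (116 - 3q_I - 3q_C)q_C - 3q_C.
Setting the follower's marginal profit to zero, 113 - 3q_I - 6q_C = 0, i.e. q_C = (113 - 3q_I)/6.
The leader anticipates this reaction. Substituting into P = 116 - 3Q gives P = 119/2 - (3/2)q_I, so π_I = (119/2 - (3/2)q_I)q_I - 26q_I.
The leader's first-order condition 67/2 - 3q_I = 0 yields q_I = 67/6.
Then q_C = (113 - 3·(67/6))/6 = 53/4.
Price P = 116 - 3·(293/12) = 171/4.
Ionix's profit: (171/4 - 26)·(67/6) = 187.0417.

187.04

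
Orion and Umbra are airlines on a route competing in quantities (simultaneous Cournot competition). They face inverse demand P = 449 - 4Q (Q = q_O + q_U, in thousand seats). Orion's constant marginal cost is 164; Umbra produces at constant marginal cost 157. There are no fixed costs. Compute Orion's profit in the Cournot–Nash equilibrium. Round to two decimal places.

2146.78

Orion's profit: π_O = (449 - 4Q)q_O - (164q_O). Setting ∂π_O/∂q_O = 0: 285 - 8q_O - 4(q_U) = 0.
Umbra's profit: π_U = (449 - 4Q)q_U - (157q_U). Setting ∂π_U/∂q_U = 0: 292 - 8q_U - 4(q_O) = 0.
So q_O = (285 - 4q_U)/8 and q_U = (292 - 4q_O)/8.
Solving the pair: q_O = 139/6, q_U = 299/12.
Price P = 449 - 4·(577/12) = 770/3.
Orion's profit: (770/3 - 164)·(139/6) = 2146.7778.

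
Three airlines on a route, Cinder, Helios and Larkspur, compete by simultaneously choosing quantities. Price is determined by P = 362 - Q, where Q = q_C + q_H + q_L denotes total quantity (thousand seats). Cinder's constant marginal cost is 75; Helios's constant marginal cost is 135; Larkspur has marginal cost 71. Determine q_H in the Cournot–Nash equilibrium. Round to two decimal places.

25.75

Cinder's profit: π_C = (362 - Q)q_C - (75q_C). Setting ∂π_C/∂q_C = 0: 287 - 2q_C - (q_H + q_L) = 0.
Helios's profit: π_H = (362 - Q)q_H - (135q_H). Setting ∂π_H/∂q_H = 0: 227 - 2q_H - (q_C + q_L) = 0.
Larkspur's first-order condition: 291 - 2q_L - (q_C + q_H) = 0.
Summing all 3 equations gives 805 − 4Q = 0, hence Q = 805/4.
Back-substituting: q_C = (287 − 805/4) = 343/4, q_H = (227 − 805/4) = 103/4, q_L = (291 − 805/4) = 359/4.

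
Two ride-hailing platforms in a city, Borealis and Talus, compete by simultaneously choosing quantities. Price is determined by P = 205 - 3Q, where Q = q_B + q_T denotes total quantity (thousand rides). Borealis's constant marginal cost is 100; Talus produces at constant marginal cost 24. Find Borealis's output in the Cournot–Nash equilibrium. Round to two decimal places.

Borealis's profit: π_B = (205 - 3Q)q_B - (100q_B). Setting ∂π_B/∂q_B = 0: 105 - 6q_B - 3(q_T) = 0.
Talus's profit: π_T = (205 - 3Q)q_T - (24q_T). Setting ∂π_T/∂q_T = 0: 181 - 6q_T - 3(q_B) = 0.
Best responses: q_B = (105 - 3q_T)/6, q_T = (181 - 3q_B)/6.
Solving the pair: q_B = 29/9, q_T = 257/9.

3.22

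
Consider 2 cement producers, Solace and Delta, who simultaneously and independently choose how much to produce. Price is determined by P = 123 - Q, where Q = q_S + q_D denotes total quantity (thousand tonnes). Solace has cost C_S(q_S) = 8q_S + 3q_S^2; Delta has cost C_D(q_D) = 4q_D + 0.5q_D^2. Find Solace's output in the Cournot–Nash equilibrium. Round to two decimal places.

Solace's profit: π_S = (123 - Q)q_S - (8q_S + 3q_S²). Setting ∂π_S/∂q_S = 0: 115 - 8q_S - (q_D) = 0.
Delta's first-order condition: 119 - 3q_D - (q_S) = 0.
Rearranging gives the reaction functions q_S = (115 - q_D)/8 and q_D = (119 - q_S)/3.
Substituting one into the other gives q_S = 226/23 and q_D = 837/23.

9.83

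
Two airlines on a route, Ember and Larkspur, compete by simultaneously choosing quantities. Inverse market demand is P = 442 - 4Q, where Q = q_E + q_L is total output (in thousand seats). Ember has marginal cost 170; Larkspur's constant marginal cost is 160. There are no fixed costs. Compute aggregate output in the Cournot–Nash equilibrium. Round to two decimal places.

46.17

Ember's profit: π_E = (442 - 4Q)q_E - (170q_E). Setting ∂π_E/∂q_E = 0: 272 - 8q_E - 4(q_L) = 0.
Larkspur's first-order condition: 282 - 8q_L - 4(q_E) = 0.
So q_E = (272 - 4q_L)/8 and q_L = (282 - 4q_E)/8.
Solving the pair: q_E = 131/6, q_L = 73/3.
Total output Q = 131/6 + 73/3 = 277/6.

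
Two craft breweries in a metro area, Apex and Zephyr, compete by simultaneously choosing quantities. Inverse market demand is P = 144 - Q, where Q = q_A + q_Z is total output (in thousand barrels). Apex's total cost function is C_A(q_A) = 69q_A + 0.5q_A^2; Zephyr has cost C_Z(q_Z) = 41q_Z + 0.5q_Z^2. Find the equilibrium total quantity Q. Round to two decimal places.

Apex's profit: π_A = (144 - Q)q_A - (69q_A + (1/2)q_A²). Setting ∂π_A/∂q_A = 0: 75 - 3q_A - (q_Z) = 0.
Zephyr's profit: π_Z = (144 - Q)q_Z - (41q_Z + (1/2)q_Z²). Setting ∂π_Z/∂q_Z = 0: 103 - 3q_Z - (q_A) = 0.
Best responses: q_A = (75 - q_Z)/3, q_Z = (103 - q_A)/3.
Solving the pair: q_A = 61/4, q_Z = 117/4.
Total output Q = 61/4 + 117/4 = 89/2.

44.50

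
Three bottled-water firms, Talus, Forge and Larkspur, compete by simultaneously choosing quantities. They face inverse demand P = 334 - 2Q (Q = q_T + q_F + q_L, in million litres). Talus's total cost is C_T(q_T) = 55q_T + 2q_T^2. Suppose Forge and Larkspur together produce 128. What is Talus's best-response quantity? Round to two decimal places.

2.88

With rivals' combined output fixed at 128, Talus's profit is π_T = (334 - 2·128 - 2q_T)q_T - (55q_T + 2q_T²) = (78 - 2q_T)q_T - (55q_T + 2q_T²).
∂π_T/∂q_T = 23 - 8q_T = 0, so q_T = 23/8.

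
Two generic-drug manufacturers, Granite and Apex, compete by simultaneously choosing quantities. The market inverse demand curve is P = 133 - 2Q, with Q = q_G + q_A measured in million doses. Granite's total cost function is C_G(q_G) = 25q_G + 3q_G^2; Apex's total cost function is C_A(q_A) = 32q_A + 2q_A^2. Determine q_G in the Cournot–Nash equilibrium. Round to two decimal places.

8.71

Granite's profit: π_G = (133 - 2Q)q_G - (25q_G + 3q_G²). Setting ∂π_G/∂q_G = 0: 108 - 10q_G - 2(q_A) = 0.
Apex's first-order condition: 101 - 8q_A - 2(q_G) = 0.
So q_G = (108 - 2q_A)/10 and q_A = (101 - 2q_G)/8.
Solving the pair: q_G = 331/38, q_A = 397/38.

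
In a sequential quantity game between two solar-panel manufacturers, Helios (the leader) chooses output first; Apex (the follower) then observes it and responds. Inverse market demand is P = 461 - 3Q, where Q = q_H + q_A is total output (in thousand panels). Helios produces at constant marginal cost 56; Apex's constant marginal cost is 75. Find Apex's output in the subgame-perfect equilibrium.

29

The follower Apex best-responds to any q_H: π_A = (461 - 3Q)q_A - 75q_A.
∂π_A/∂q_A = 386 - 3q_H - 6q_A = 0 gives the reaction function q_A = (386 - 3q_H)/6.
The leader anticipates this reaction. Substituting into P = 461 - 3Q gives P = 268 - (3/2)q_H, so π_H = (268 - (3/2)q_H)q_H - 56q_H.
The leader's first-order condition 212 - 3q_H = 0 yields q_H = 212/3.
Then q_A = (386 - 3·(212/3))/6 = 29.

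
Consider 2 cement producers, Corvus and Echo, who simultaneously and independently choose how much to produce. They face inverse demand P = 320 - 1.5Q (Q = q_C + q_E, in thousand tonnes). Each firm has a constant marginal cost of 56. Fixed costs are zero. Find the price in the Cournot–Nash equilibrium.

Each firm earns π_i = (320 - 1.5Q)q_i - 56q_i.
Setting ∂π_i/∂q_i = 0 with rivals' quantities fixed: 264 - 3q_i - (3/2)q_j = 0.
By symmetry each firm produces the same amount; substituting q_j = q_i yields q_i = 264/(9/2) = 176/3.
Total output Q = 352/3, so price P = 320 - (3/2)·(352/3) = 144.

144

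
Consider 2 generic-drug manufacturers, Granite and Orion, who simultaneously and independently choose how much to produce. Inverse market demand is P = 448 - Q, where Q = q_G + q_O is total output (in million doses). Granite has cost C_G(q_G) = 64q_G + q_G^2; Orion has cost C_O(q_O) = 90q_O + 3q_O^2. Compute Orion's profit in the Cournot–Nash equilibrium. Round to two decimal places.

Granite's profit: π_G = (448 - Q)q_G - (64q_G + q_G²). Setting ∂π_G/∂q_G = 0: 384 - 4q_G - (q_O) = 0.
Orion's first-order condition: 358 - 8q_O - (q_G) = 0.
Rearranging gives the reaction functions q_G = (384 - q_O)/4 and q_O = (358 - q_G)/8.
Solving the pair: q_G = 87.5484, q_O = 1048/31.
Price P = 448 - 121.3548 = 326.6452.
Orion's profit: 326.6452·(1048/31) - 90·(1048/31) - 3(1048/31)² = 4571.5047.

4571.50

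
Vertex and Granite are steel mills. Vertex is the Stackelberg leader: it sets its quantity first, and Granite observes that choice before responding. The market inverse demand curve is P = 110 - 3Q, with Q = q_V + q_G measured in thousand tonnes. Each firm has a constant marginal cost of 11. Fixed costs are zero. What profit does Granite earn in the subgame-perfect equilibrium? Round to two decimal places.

The follower Granite best-responds to any q_V: π_G = (110 - 3Q)q_G - 11q_G.
Setting the follower's marginal profit to zero, 99 - 3q_V - 6q_G = 0, i.e. q_G = (99 - 3q_V)/6.
Vertex substitutes q_G(q_V) into its own profit: π_V = q_V(110 - 3q_V - (99 - 3q_V)/2) - 11q_V = (121/2 - (3/2)q_V)q_V - 11q_V.
Maximising: ∂π_V/∂q_V = 99/2 - 3q_V = 0, giving q_V = 33/2.
Then q_G = (99 - 3·(33/2))/6 = 33/4.
Price P = 110 - 3·(99/4) = 143/4.
Granite's profit: (143/4 - 11)·(33/4) = 204.1875.

204.19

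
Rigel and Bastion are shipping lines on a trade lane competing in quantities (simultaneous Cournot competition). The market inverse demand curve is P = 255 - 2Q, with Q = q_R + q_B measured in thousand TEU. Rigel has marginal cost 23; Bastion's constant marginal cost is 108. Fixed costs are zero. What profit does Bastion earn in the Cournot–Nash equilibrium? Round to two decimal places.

Rigel's profit: π_R = (255 - 2Q)q_R - (23q_R). Setting ∂π_R/∂q_R = 0: 232 - 4q_R - 2(q_B) = 0.
Bastion's profit: π_B = (255 - 2Q)q_B - (108q_B). Setting ∂π_B/∂q_B = 0: 147 - 4q_B - 2(q_R) = 0.
Best responses: q_R = (232 - 2q_B)/4, q_B = (147 - 2q_R)/4.
Substituting one into the other gives q_R = 317/6 and q_B = 31/3.
Price P = 255 - 2·(379/6) = 386/3.
Bastion's profit: (386/3 - 108)·(31/3) = 1922/9.

213.56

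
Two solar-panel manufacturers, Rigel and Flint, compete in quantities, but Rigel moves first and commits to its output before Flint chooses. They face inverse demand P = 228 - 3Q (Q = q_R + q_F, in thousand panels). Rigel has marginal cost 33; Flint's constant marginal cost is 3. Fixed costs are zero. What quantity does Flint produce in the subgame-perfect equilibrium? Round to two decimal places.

Solve by backward induction. Given q_R, the follower Flint maximises π_F = (228 - 3q_R - 3q_F)q_F - 3q_F.
Follower FOC: 225 - 3q_R - 6q_F = 0, so q_F(q_R) = (225 - 3q_R)/6.
Rigel substitutes q_F(q_R) into its own profit: π_R = q_R(228 - 3q_R - (225 - 3q_R)/2) - 33q_R = (231/2 - (3/2)q_R)q_R - 33q_R.
Maximising: ∂π_R/∂q_R = 165/2 - 3q_R = 0, giving q_R = 55/2.
Then q_F = (225 - 3·(55/2))/6 = 95/4.

23.75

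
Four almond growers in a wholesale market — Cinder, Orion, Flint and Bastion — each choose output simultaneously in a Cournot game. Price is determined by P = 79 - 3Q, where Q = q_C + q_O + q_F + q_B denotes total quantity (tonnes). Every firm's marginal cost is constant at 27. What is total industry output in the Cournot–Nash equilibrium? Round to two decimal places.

Each firm earns π_i = (79 - 3Q)q_i - 27q_i.
Setting ∂π_i/∂q_i = 0 with rivals' quantities fixed: 52 - 6q_i - 3·Σ_{j≠i} q_j = 0.
With identical firms every q_j equals q_i, so Σ_{j≠i} q_j = 3q_i and 52 = 15q_i, giving q_i = 52/15.
Total output Q = 52/15 + 52/15 + 52/15 + 52/15 = 208/15.

13.87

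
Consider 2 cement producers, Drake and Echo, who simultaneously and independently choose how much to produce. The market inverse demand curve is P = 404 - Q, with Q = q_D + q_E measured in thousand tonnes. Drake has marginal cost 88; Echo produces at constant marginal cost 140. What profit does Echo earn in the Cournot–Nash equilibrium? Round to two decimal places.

4993.78

Drake's profit: π_D = (404 - Q)q_D - (88q_D). Setting ∂π_D/∂q_D = 0: 316 - 2q_D - (q_E) = 0.
Echo's profit: π_E = (404 - Q)q_E - (140q_E). Setting ∂π_E/∂q_E = 0: 264 - 2q_E - (q_D) = 0.
So q_D = (316 - q_E)/2 and q_E = (264 - q_D)/2.
Solving the pair: q_D = 368/3, q_E = 212/3.
Price P = 404 - 580/3 = 632/3.
Echo's profit: (632/3 - 140)·(212/3) = 4993.7778.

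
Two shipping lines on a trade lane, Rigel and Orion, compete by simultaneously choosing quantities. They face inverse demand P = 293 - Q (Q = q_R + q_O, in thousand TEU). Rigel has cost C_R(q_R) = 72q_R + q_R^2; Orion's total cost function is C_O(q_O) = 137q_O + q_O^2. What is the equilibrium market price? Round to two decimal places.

217.60

Rigel's profit: π_R = (293 - Q)q_R - (72q_R + q_R²). Setting ∂π_R/∂q_R = 0: 221 - 4q_R - (q_O) = 0.
Orion's first-order condition: 156 - 4q_O - (q_R) = 0.
So q_R = (221 - q_O)/4 and q_O = (156 - q_R)/4.
Solving the pair: q_R = 728/15, q_O = 403/15.
Total output Q = 377/5, so price P = 293 - 377/5 = 1088/5.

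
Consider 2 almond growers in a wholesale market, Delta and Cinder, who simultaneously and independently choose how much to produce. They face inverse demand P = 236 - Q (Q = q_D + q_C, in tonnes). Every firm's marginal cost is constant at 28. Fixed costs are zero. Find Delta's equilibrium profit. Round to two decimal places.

A representative firm's profit is π_i = q_i(236 - Q) - 28q_i.
First-order condition (treating rivals' output as given): 208 - 2q_i - q_j = 0.
With identical firms every q_j equals q_i, so q_j = q_i and 208 = 3q_i, giving q_i = 208/3.
Price P = 236 - 416/3 = 292/3.
Delta's profit: (292/3 - 28)·(208/3) = 4807.1111.

4807.11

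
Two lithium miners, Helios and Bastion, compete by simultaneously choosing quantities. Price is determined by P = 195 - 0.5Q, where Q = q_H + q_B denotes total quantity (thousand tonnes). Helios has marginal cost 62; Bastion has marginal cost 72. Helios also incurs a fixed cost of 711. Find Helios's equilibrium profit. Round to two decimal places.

Helios's profit: π_H = (195 - 0.5Q)q_H - (62q_H). Setting ∂π_H/∂q_H = 0: 133 - q_H - (1/2)(q_B) = 0.
Bastion's profit: π_B = (195 - 0.5Q)q_B - (72q_B). Setting ∂π_B/∂q_B = 0: 123 - q_B - (1/2)(q_H) = 0.
Best responses: q_H = (133 - (1/2)q_B), q_B = (123 - (1/2)q_H).
Solving the pair: q_H = 286/3, q_B = 226/3.
Price P = 195 - (1/2)·(512/3) = 329/3.
Helios's profit: (329/3 - 62)·(286/3) - 711 = 3833.2222.

3833.22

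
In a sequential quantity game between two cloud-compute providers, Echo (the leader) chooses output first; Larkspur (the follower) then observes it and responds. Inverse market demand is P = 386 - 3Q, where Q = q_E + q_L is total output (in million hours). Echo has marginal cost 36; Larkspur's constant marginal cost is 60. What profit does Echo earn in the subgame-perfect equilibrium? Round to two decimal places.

The follower Larkspur best-responds to any q_E: π_L = (386 - 3Q)q_L - 60q_L.
Setting the follower's marginal profit to zero, 326 - 3q_E - 6q_L = 0, i.e. q_L = (326 - 3q_E)/6.
The leader anticipates this reaction. Substituting into P = 386 - 3Q gives P = 223 - (3/2)q_E, so π_E = (223 - (3/2)q_E)q_E - 36q_E.
Leader FOC: 187 - 3q_E = 0, so q_E = 187/3.
Then q_L = (326 - 3·(187/3))/6 = 139/6.
Price P = 386 - 3·(171/2) = 259/2.
Echo's profit: (259/2 - 36)·(187/3) = 5828.1667.

5828.17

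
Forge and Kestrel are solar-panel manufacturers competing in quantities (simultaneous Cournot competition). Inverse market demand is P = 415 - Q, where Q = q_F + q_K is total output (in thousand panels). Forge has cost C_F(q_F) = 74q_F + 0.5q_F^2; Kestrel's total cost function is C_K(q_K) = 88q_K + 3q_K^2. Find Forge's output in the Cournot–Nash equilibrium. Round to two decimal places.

104.39

Forge's profit: π_F = (415 - Q)q_F - (74q_F + (1/2)q_F²). Setting ∂π_F/∂q_F = 0: 341 - 3q_F - (q_K) = 0.
Kestrel's profit: π_K = (415 - Q)q_K - (88q_K + 3q_K²). Setting ∂π_K/∂q_K = 0: 327 - 8q_K - (q_F) = 0.
Best responses: q_F = (341 - q_K)/3, q_K = (327 - q_F)/8.
Substituting one into the other gives q_F = 104.3913 and q_K = 640/23.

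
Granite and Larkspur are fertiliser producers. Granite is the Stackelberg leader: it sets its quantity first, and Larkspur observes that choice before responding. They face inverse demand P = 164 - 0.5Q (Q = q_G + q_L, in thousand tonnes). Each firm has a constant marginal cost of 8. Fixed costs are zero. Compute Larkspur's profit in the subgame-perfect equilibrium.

The follower Larkspur best-responds to any q_G: π_L = (164 - 0.5Q)q_L - 8q_L.
∂π_L/∂q_L = 156 - (1/2)q_G - q_L = 0 gives the reaction function q_L = (156 - (1/2)q_G).
Granite substitutes q_L(q_G) into its own profit: π_G = q_G(164 - (1/2)q_G - (156 - (1/2)q_G)/2) - 8q_G = (86 - (1/4)q_G)q_G - 8q_G.
Maximising: ∂π_G/∂q_G = 78 - (1/2)q_G = 0, giving q_G = 156.
Then q_L = (156 - (1/2)·156) = 78.
Price P = 164 - (1/2)·234 = 47.
Larkspur's profit: (47 - 8)·78 = 3042.

3042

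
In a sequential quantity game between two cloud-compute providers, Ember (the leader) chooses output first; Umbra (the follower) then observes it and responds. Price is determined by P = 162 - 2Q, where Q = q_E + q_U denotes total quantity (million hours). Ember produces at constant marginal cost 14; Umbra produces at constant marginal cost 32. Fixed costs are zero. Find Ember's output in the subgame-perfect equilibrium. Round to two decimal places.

41.50

The follower Umbra best-responds to any q_E: π_U = (162 - 2Q)q_U - 32q_U.
∂π_U/∂q_U = 130 - 2q_E - 4q_U = 0 gives the reaction function q_U = (130 - 2q_E)/4.
Ember substitutes q_U(q_E) into its own profit: π_E = q_E(162 - 2q_E - (130 - 2q_E)/2) - 14q_E = (97 - q_E)q_E - 14q_E.
Maximising: ∂π_E/∂q_E = 83 - 2q_E = 0, giving q_E = 83/2.
Then q_U = (130 - 2·(83/2))/4 = 47/4.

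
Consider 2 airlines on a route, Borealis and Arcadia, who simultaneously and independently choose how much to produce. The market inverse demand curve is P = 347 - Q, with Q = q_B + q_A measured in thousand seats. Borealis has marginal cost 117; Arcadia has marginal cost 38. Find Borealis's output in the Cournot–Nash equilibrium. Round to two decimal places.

50.33

Borealis's profit: π_B = (347 - Q)q_B - (117q_B). Setting ∂π_B/∂q_B = 0: 230 - 2q_B - (q_A) = 0.
Arcadia's profit: π_A = (347 - Q)q_A - (38q_A). Setting ∂π_A/∂q_A = 0: 309 - 2q_A - (q_B) = 0.
So q_B = (230 - q_A)/2 and q_A = (309 - q_B)/2.
Solving the pair: q_B = 151/3, q_A = 388/3.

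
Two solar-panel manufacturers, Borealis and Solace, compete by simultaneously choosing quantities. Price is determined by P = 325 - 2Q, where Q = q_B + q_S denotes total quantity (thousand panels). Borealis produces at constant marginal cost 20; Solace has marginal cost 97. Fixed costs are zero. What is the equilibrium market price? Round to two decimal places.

Borealis's profit: π_B = (325 - 2Q)q_B - (20q_B). Setting ∂π_B/∂q_B = 0: 305 - 4q_B - 2(q_S) = 0.
Solace's profit: π_S = (325 - 2Q)q_S - (97q_S). Setting ∂π_S/∂q_S = 0: 228 - 4q_S - 2(q_B) = 0.
Best responses: q_B = (305 - 2q_S)/4, q_S = (228 - 2q_B)/4.
Substituting one into the other gives q_B = 191/3 and q_S = 151/6.
Total output Q = 533/6, so price P = 325 - 2·(533/6) = 442/3.

147.33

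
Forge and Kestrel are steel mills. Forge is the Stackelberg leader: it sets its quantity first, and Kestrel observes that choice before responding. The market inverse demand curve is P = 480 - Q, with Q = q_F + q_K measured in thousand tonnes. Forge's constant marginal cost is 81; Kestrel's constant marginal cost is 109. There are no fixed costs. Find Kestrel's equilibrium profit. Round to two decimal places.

6201.56

The follower Kestrel best-responds to any q_F: π_K = (480 - Q)q_K - 109q_K.
∂π_K/∂q_K = 371 - q_F - 2q_K = 0 gives the reaction function q_K = (371 - q_F)/2.
Forge substitutes q_K(q_F) into its own profit: π_F = q_F(480 - q_F - (371 - q_F)/2) - 81q_F = (589/2 - (1/2)q_F)q_F - 81q_F.
Maximising: ∂π_F/∂q_F = 427/2 - q_F = 0, giving q_F = 427/2.
Then q_K = (371 - 427/2)/2 = 315/4.
Price P = 480 - 1169/4 = 751/4.
Kestrel's profit: (751/4 - 109)·(315/4) = 6201.5625.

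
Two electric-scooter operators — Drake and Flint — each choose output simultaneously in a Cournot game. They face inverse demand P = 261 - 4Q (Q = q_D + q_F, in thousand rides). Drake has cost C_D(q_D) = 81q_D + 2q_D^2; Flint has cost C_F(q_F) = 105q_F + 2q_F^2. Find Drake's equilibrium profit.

Drake's profit: π_D = (261 - 4Q)q_D - (81q_D + 2q_D²). Setting ∂π_D/∂q_D = 0: 180 - 12q_D - 4(q_F) = 0.
Flint's profit: π_F = (261 - 4Q)q_F - (105q_F + 2q_F²). Setting ∂π_F/∂q_F = 0: 156 - 12q_F - 4(q_D) = 0.
So q_D = (180 - 4q_F)/12 and q_F = (156 - 4q_D)/12.
Substituting one into the other gives q_D = 12 and q_F = 9.
Price P = 261 - 4·21 = 177.
Drake's profit: 177·12 - 81·12 - 2·12² = 864.

864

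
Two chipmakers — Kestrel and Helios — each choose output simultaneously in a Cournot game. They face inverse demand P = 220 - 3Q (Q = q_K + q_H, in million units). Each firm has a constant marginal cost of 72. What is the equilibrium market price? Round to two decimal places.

121.33

Each firm earns π_i = (220 - 3Q)q_i - 72q_i.
First-order condition (treating rivals' output as given): 148 - 6q_i - 3q_j = 0.
By symmetry each firm produces the same amount; substituting q_j = q_i yields q_i = 148/9.
Total output Q = 296/9, so price P = 220 - 3·(296/9) = 364/3.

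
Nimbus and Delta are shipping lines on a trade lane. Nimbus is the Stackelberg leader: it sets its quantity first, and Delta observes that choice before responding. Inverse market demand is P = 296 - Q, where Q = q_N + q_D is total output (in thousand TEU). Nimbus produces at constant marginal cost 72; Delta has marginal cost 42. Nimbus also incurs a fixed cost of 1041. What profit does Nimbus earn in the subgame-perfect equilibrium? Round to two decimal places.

3663.50

The follower Delta best-responds to any q_N: π_D = (296 - Q)q_D - 42q_D.
Follower FOC: 254 - q_N - 2q_D = 0, so q_D(q_N) = (254 - q_N)/2.
Nimbus substitutes q_D(q_N) into its own profit: π_N = q_N(296 - q_N - (254 - q_N)/2) - 72q_N = (169 - (1/2)q_N)q_N - 72q_N.
Leader FOC: 97 - q_N = 0, so q_N = 97.
Then q_D = (254 - 97)/2 = 157/2.
Price P = 296 - 351/2 = 241/2.
Nimbus's profit: (241/2 - 72)·97 - 1041 = 3663.5000.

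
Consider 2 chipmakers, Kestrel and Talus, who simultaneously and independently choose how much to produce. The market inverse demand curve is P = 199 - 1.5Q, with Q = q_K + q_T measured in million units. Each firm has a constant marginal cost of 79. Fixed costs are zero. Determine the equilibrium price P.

Each firm earns π_i = (199 - 1.5Q)q_i - 79q_i.
First-order condition (treating rivals' output as given): 120 - 3q_i - (3/2)q_j = 0.
By symmetry each firm produces the same amount; substituting q_j = q_i yields q_i = 120/(9/2) = 80/3.
Total output Q = 160/3, so price P = 199 - (3/2)·(160/3) = 119.

119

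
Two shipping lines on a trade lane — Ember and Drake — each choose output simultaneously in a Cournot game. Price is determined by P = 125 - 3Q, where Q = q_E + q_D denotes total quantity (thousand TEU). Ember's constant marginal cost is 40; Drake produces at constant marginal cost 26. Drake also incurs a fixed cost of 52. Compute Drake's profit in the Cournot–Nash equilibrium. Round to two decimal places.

420.93

Ember's profit: π_E = (125 - 3Q)q_E - (40q_E). Setting ∂π_E/∂q_E = 0: 85 - 6q_E - 3(q_D) = 0.
Drake's first-order condition: 99 - 6q_D - 3(q_E) = 0.
So q_E = (85 - 3q_D)/6 and q_D = (99 - 3q_E)/6.
Substituting one into the other gives q_E = 71/9 and q_D = 113/9.
Price P = 125 - 3·(184/9) = 191/3.
Drake's profit: (191/3 - 26)·(113/9) - 52 = 420.9259.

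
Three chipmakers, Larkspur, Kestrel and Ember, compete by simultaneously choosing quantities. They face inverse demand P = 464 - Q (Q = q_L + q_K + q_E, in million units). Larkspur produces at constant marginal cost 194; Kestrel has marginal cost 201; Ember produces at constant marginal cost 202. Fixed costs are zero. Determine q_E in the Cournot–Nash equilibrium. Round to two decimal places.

Larkspur's profit: π_L = (464 - Q)q_L - (194q_L). Setting ∂π_L/∂q_L = 0: 270 - 2q_L - (q_K + q_E) = 0.
Kestrel's first-order condition: 263 - 2q_K - (q_L + q_E) = 0.
Ember's profit: π_E = (464 - Q)q_E - (202q_E). Setting ∂π_E/∂q_E = 0: 262 - 2q_E - (q_L + q_K) = 0.
Summing all 3 equations gives 795 − 4Q = 0, hence Q = 795/4.
Back-substituting: q_L = (270 − 795/4) = 285/4, q_K = (263 − 795/4) = 257/4, q_E = (262 − 795/4) = 253/4.

63.25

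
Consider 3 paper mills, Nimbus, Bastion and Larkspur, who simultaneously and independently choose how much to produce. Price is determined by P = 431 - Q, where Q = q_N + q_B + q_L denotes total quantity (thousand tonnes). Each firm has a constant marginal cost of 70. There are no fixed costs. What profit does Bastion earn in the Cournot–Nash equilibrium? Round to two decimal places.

8145.06

Each firm earns π_i = (431 - Q)q_i - 70q_i.
First-order condition (treating rivals' output as given): 361 - 2q_i - Σ_{j≠i} q_j = 0.
With identical firms every q_j equals q_i, so Σ_{j≠i} q_j = 2q_i and 361 = 4q_i, giving q_i = 361/4.
Price P = 431 - 1083/4 = 641/4.
Bastion's profit: (641/4 - 70)·(361/4) = 8145.0625.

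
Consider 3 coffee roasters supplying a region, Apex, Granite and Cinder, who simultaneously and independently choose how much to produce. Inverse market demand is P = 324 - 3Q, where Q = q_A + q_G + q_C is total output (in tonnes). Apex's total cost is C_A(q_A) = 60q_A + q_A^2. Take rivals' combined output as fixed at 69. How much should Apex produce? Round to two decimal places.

7.13

With rivals' combined output fixed at 69, Apex's profit is π_A = (324 - 3·69 - 3q_A)q_A - (60q_A + q_A²) = (117 - 3q_A)q_A - (60q_A + q_A²).
∂π_A/∂q_A = 57 - 8q_A = 0, so q_A = 57/8.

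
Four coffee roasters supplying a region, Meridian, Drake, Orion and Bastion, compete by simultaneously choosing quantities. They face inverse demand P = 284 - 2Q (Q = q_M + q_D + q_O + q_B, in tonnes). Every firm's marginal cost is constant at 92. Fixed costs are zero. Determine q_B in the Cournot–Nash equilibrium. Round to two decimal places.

Each firm earns π_i = (284 - 2Q)q_i - 92q_i.
First-order condition (treating rivals' output as given): 192 - 4q_i - 2·Σ_{j≠i} q_j = 0.
With identical firms every q_j equals q_i, so Σ_{j≠i} q_j = 3q_i and 192 = 10q_i, giving q_i = 96/5.

19.20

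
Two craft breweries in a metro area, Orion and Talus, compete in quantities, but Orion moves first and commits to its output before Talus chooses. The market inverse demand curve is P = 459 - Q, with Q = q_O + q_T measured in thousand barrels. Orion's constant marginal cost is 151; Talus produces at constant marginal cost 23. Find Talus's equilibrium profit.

29929

The follower Talus best-responds to any q_O: π_T = (459 - Q)q_T - 23q_T.
Setting the follower's marginal profit to zero, 436 - q_O - 2q_T = 0, i.e. q_T = (436 - q_O)/2.
Orion substitutes q_T(q_O) into its own profit: π_O = q_O(459 - q_O - (436 - q_O)/2) - 151q_O = (241 - (1/2)q_O)q_O - 151q_O.
Maximising: ∂π_O/∂q_O = 90 - q_O = 0, giving q_O = 90.
Then q_T = (436 - 90)/2 = 173.
Price P = 459 - 263 = 196.
Talus's profit: (196 - 23)·173 = 29929.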